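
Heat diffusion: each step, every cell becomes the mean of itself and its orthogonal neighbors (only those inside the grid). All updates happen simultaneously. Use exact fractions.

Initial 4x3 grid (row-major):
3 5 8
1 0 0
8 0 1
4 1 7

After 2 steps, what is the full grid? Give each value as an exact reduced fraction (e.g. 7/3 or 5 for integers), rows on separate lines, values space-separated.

Answer: 10/3 47/15 127/36
209/80 249/100 587/240
151/48 229/100 37/16
127/36 37/12 8/3

Derivation:
After step 1:
  3 4 13/3
  3 6/5 9/4
  13/4 2 2
  13/3 3 3
After step 2:
  10/3 47/15 127/36
  209/80 249/100 587/240
  151/48 229/100 37/16
  127/36 37/12 8/3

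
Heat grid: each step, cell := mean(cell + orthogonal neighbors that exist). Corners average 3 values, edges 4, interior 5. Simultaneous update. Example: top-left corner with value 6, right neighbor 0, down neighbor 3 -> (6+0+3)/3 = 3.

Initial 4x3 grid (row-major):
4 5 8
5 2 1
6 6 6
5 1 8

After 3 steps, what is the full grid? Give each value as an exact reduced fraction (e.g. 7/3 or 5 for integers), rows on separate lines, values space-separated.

Answer: 4889/1080 12839/2880 9733/2160
1285/288 1351/300 647/144
149/32 1817/400 19/4
3329/720 1153/240 1717/360

Derivation:
After step 1:
  14/3 19/4 14/3
  17/4 19/5 17/4
  11/2 21/5 21/4
  4 5 5
After step 2:
  41/9 1073/240 41/9
  1093/240 17/4 539/120
  359/80 19/4 187/40
  29/6 91/20 61/12
After step 3:
  4889/1080 12839/2880 9733/2160
  1285/288 1351/300 647/144
  149/32 1817/400 19/4
  3329/720 1153/240 1717/360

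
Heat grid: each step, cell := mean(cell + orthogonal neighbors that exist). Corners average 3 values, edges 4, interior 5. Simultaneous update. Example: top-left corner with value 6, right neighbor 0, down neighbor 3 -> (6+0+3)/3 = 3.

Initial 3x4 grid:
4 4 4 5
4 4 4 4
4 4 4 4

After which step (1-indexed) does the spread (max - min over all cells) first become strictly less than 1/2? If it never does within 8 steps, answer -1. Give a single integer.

Answer: 1

Derivation:
Step 1: max=13/3, min=4, spread=1/3
  -> spread < 1/2 first at step 1
Step 2: max=77/18, min=4, spread=5/18
Step 3: max=905/216, min=4, spread=41/216
Step 4: max=107897/25920, min=4, spread=4217/25920
Step 5: max=6429949/1555200, min=28879/7200, spread=38417/311040
Step 6: max=384448211/93312000, min=578597/144000, spread=1903471/18662400
Step 7: max=22995869089/5598720000, min=17395759/4320000, spread=18038617/223948800
Step 8: max=1376960982851/335923200000, min=1568126759/388800000, spread=883978523/13436928000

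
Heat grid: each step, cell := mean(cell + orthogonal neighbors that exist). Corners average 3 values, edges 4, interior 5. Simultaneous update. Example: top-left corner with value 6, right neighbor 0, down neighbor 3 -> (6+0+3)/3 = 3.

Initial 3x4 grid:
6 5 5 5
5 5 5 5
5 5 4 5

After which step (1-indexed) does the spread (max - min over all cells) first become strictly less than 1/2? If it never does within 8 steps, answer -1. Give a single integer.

Answer: 3

Derivation:
Step 1: max=16/3, min=14/3, spread=2/3
Step 2: max=95/18, min=569/120, spread=193/360
Step 3: max=1121/216, min=5189/1080, spread=52/135
  -> spread < 1/2 first at step 3
Step 4: max=665701/129600, min=156959/32400, spread=7573/25920
Step 5: max=39660569/7776000, min=2365129/486000, spread=363701/1555200
Step 6: max=2366491711/466560000, min=285170167/58320000, spread=681043/3732480
Step 7: max=141436042949/27993600000, min=4292303957/874800000, spread=163292653/1119744000
Step 8: max=8459808434191/1679616000000, min=516589789301/104976000000, spread=1554974443/13436928000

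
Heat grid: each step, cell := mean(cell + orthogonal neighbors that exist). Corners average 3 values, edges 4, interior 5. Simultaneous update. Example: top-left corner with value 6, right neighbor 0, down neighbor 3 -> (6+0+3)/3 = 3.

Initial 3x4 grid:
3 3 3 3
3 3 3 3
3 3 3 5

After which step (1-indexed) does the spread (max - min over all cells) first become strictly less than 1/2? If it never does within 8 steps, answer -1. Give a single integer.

Answer: 3

Derivation:
Step 1: max=11/3, min=3, spread=2/3
Step 2: max=32/9, min=3, spread=5/9
Step 3: max=365/108, min=3, spread=41/108
  -> spread < 1/2 first at step 3
Step 4: max=43097/12960, min=3, spread=4217/12960
Step 5: max=2541949/777600, min=10879/3600, spread=38417/155520
Step 6: max=151168211/46656000, min=218597/72000, spread=1903471/9331200
Step 7: max=8999069089/2799360000, min=6595759/2160000, spread=18038617/111974400
Step 8: max=537152982851/167961600000, min=596126759/194400000, spread=883978523/6718464000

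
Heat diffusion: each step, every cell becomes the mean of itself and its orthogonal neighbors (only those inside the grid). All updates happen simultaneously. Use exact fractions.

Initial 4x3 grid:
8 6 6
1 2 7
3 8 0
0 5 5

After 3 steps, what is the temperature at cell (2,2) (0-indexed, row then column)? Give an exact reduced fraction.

Answer: 31229/7200

Derivation:
Step 1: cell (2,2) = 5
Step 2: cell (2,2) = 941/240
Step 3: cell (2,2) = 31229/7200
Full grid after step 3:
  283/60 35099/7200 11213/2160
  4849/1200 27437/6000 32969/7200
  1669/450 7619/2000 31229/7200
  1819/540 9223/2400 8441/2160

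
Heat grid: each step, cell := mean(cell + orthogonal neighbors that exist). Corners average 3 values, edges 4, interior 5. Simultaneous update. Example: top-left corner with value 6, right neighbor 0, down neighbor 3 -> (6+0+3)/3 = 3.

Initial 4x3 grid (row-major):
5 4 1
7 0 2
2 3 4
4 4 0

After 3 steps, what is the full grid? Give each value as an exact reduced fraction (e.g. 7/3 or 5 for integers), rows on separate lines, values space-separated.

Answer: 2003/540 21643/7200 2851/1080
12469/3600 4621/1500 2161/900
12319/3600 5673/2000 4597/1800
6881/2160 14057/4800 5551/2160

Derivation:
After step 1:
  16/3 5/2 7/3
  7/2 16/5 7/4
  4 13/5 9/4
  10/3 11/4 8/3
After step 2:
  34/9 401/120 79/36
  481/120 271/100 143/60
  403/120 74/25 139/60
  121/36 227/80 23/9
After step 3:
  2003/540 21643/7200 2851/1080
  12469/3600 4621/1500 2161/900
  12319/3600 5673/2000 4597/1800
  6881/2160 14057/4800 5551/2160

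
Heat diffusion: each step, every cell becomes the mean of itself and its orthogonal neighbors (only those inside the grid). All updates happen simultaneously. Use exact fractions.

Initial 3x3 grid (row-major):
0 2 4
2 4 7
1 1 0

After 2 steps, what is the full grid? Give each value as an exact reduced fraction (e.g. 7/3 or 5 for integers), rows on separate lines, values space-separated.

Answer: 67/36 341/120 127/36
457/240 127/50 279/80
55/36 87/40 95/36

Derivation:
After step 1:
  4/3 5/2 13/3
  7/4 16/5 15/4
  4/3 3/2 8/3
After step 2:
  67/36 341/120 127/36
  457/240 127/50 279/80
  55/36 87/40 95/36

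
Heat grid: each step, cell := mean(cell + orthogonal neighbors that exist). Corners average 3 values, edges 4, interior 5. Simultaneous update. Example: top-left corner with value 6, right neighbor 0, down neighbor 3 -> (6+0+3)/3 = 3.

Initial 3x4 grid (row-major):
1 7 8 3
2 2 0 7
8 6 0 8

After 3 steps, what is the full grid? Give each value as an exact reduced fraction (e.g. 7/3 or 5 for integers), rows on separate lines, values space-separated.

Answer: 8249/2160 1793/450 2609/600 191/40
55541/14400 23269/6000 2087/500 10751/2400
8699/2160 1793/450 1217/300 391/90

Derivation:
After step 1:
  10/3 9/2 9/2 6
  13/4 17/5 17/5 9/2
  16/3 4 7/2 5
After step 2:
  133/36 59/15 23/5 5
  919/240 371/100 193/50 189/40
  151/36 487/120 159/40 13/3
After step 3:
  8249/2160 1793/450 2609/600 191/40
  55541/14400 23269/6000 2087/500 10751/2400
  8699/2160 1793/450 1217/300 391/90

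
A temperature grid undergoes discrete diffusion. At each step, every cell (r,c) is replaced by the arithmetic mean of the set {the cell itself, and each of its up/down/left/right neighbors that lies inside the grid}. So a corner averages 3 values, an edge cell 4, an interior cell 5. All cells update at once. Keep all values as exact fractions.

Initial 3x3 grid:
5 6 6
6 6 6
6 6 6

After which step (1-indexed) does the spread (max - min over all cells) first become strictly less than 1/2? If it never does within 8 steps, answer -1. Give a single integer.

Step 1: max=6, min=17/3, spread=1/3
  -> spread < 1/2 first at step 1
Step 2: max=6, min=103/18, spread=5/18
Step 3: max=6, min=1255/216, spread=41/216
Step 4: max=2149/360, min=75629/12960, spread=347/2592
Step 5: max=21443/3600, min=4558663/777600, spread=2921/31104
Step 6: max=2566517/432000, min=274107461/46656000, spread=24611/373248
Step 7: max=57663259/9720000, min=16477437967/2799360000, spread=207329/4478976
Step 8: max=3071598401/518400000, min=989739647549/167961600000, spread=1746635/53747712

Answer: 1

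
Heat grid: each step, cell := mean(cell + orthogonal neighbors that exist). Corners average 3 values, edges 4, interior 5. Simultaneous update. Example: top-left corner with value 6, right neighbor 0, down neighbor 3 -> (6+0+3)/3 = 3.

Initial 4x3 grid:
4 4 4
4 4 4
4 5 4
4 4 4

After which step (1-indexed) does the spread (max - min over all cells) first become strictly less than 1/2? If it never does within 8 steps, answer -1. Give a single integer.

Step 1: max=17/4, min=4, spread=1/4
  -> spread < 1/2 first at step 1
Step 2: max=423/100, min=4, spread=23/100
Step 3: max=20011/4800, min=1613/400, spread=131/960
Step 4: max=179351/43200, min=29191/7200, spread=841/8640
Step 5: max=71662051/17280000, min=5853373/1440000, spread=56863/691200
Step 6: max=643614341/155520000, min=52829543/12960000, spread=386393/6220800
Step 7: max=257225723131/62208000000, min=21156358813/5184000000, spread=26795339/497664000
Step 8: max=15413735714129/3732480000000, min=1271246149667/311040000000, spread=254051069/5971968000

Answer: 1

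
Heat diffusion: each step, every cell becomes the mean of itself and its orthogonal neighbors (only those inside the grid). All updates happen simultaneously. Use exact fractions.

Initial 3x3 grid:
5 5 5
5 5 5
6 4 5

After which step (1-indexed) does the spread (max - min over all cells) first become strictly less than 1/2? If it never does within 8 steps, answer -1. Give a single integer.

Step 1: max=21/4, min=14/3, spread=7/12
Step 2: max=61/12, min=73/15, spread=13/60
  -> spread < 1/2 first at step 2
Step 3: max=24227/4800, min=658/135, spread=7483/43200
Step 4: max=217057/43200, min=531779/108000, spread=21727/216000
Step 5: max=28802681/5760000, min=4792289/972000, spread=10906147/155520000
Step 6: max=776894713/155520000, min=576999941/116640000, spread=36295/746496
Step 7: max=46523762411/9331200000, min=8663484163/1749600000, spread=305773/8957952
Step 8: max=2789298305617/559872000000, min=2081911420619/419904000000, spread=2575951/107495424

Answer: 2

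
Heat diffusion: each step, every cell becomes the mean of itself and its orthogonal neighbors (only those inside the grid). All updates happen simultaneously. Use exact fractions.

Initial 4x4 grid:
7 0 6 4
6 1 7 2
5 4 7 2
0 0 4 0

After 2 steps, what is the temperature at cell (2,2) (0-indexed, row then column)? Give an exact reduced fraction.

Step 1: cell (2,2) = 24/5
Step 2: cell (2,2) = 183/50
Full grid after step 2:
  151/36 941/240 327/80 4
  493/120 397/100 21/5 151/40
  407/120 351/100 183/50 133/40
  89/36 589/240 231/80 5/2

Answer: 183/50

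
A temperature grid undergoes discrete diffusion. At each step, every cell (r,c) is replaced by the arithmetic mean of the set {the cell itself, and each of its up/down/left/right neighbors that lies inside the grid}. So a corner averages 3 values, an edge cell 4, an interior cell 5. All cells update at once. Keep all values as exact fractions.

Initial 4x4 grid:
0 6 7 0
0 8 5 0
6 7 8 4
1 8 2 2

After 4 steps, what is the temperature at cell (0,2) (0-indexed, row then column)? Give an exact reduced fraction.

Answer: 902579/216000

Derivation:
Step 1: cell (0,2) = 9/2
Step 2: cell (0,2) = 1061/240
Step 3: cell (0,2) = 1169/288
Step 4: cell (0,2) = 902579/216000
Full grid after step 4:
  90299/21600 12121/2880 902579/216000 24371/6480
  7733/1800 278353/60000 385573/90000 854279/216000
  10657/2250 47361/10000 832249/180000 172307/43200
  51073/10800 59029/12000 96817/21600 270307/64800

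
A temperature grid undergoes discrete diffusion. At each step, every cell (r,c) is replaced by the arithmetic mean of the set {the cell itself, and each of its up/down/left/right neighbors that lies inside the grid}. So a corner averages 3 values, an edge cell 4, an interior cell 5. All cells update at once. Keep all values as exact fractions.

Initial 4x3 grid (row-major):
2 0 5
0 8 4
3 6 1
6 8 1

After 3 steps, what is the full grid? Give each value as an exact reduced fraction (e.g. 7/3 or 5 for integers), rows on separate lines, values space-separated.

Answer: 5851/2160 47231/14400 2407/720
12509/3600 20779/6000 4603/1200
14699/3600 8623/2000 13999/3600
10237/2160 7109/1600 9167/2160

Derivation:
After step 1:
  2/3 15/4 3
  13/4 18/5 9/2
  15/4 26/5 3
  17/3 21/4 10/3
After step 2:
  23/9 661/240 15/4
  169/60 203/50 141/40
  67/15 104/25 481/120
  44/9 389/80 139/36
After step 3:
  5851/2160 47231/14400 2407/720
  12509/3600 20779/6000 4603/1200
  14699/3600 8623/2000 13999/3600
  10237/2160 7109/1600 9167/2160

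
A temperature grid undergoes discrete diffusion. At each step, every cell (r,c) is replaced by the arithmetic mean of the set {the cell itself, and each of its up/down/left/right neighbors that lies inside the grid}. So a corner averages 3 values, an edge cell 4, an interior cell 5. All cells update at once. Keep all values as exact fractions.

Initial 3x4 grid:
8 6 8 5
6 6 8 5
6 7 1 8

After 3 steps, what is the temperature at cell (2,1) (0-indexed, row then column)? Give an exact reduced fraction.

Answer: 10523/1800

Derivation:
Step 1: cell (2,1) = 5
Step 2: cell (2,1) = 359/60
Step 3: cell (2,1) = 10523/1800
Full grid after step 3:
  14401/2160 46717/7200 15479/2400 4427/720
  15199/2400 12677/2000 35731/6000 43417/7200
  6643/1080 10523/1800 20981/3600 6023/1080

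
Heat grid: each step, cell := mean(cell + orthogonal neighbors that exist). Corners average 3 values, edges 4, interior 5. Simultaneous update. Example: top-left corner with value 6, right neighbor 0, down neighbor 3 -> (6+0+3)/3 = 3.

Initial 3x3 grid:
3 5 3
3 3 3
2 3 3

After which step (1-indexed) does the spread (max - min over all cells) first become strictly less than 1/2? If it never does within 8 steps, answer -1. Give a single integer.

Answer: 3

Derivation:
Step 1: max=11/3, min=8/3, spread=1
Step 2: max=427/120, min=49/18, spread=301/360
Step 3: max=3677/1080, min=42023/14400, spread=21011/43200
  -> spread < 1/2 first at step 3
Step 4: max=1432303/432000, min=192409/64800, spread=448729/1296000
Step 5: max=12724373/3888000, min=11820623/3888000, spread=1205/5184
Step 6: max=753462931/233280000, min=715396681/233280000, spread=10151/62208
Step 7: max=44929863557/13996800000, min=43326419807/13996800000, spread=85517/746496
Step 8: max=2679880079779/839808000000, min=2612339673529/839808000000, spread=720431/8957952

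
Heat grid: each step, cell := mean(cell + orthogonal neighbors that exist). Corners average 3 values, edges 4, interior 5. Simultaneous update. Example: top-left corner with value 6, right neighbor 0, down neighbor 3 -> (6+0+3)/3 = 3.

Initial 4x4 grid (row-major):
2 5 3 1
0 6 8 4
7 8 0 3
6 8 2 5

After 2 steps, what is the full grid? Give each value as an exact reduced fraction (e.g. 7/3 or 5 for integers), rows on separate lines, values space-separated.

Answer: 121/36 959/240 907/240 131/36
251/60 463/100 441/100 52/15
109/20 533/100 419/100 109/30
73/12 451/80 1037/240 121/36

Derivation:
After step 1:
  7/3 4 17/4 8/3
  15/4 27/5 21/5 4
  21/4 29/5 21/5 3
  7 6 15/4 10/3
After step 2:
  121/36 959/240 907/240 131/36
  251/60 463/100 441/100 52/15
  109/20 533/100 419/100 109/30
  73/12 451/80 1037/240 121/36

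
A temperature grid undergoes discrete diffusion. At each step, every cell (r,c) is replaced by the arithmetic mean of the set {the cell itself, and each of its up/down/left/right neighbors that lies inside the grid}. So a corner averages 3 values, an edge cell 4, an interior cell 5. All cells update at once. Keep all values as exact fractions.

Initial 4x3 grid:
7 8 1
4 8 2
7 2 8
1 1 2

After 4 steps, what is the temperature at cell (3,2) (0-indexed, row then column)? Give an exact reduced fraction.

Step 1: cell (3,2) = 11/3
Step 2: cell (3,2) = 26/9
Step 3: cell (3,2) = 7567/2160
Step 4: cell (3,2) = 4499/1296
Full grid after step 4:
  35447/6480 923/180 64109/12960
  21373/4320 19623/4000 38731/8640
  31003/7200 17989/4500 175043/43200
  343/96 311821/86400 4499/1296

Answer: 4499/1296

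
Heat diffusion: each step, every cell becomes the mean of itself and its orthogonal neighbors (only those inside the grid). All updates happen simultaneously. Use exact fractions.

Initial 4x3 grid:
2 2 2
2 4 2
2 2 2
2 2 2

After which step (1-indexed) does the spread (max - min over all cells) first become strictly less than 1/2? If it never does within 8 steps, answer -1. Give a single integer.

Answer: 2

Derivation:
Step 1: max=5/2, min=2, spread=1/2
Step 2: max=123/50, min=2, spread=23/50
  -> spread < 1/2 first at step 2
Step 3: max=5611/2400, min=413/200, spread=131/480
Step 4: max=49751/21600, min=7591/3600, spread=841/4320
Step 5: max=19822051/8640000, min=1533373/720000, spread=56863/345600
Step 6: max=177054341/77760000, min=13949543/6480000, spread=386393/3110400
Step 7: max=70601723131/31104000000, min=5604358813/2592000000, spread=26795339/248832000
Step 8: max=4216295714129/1866240000000, min=338126149667/155520000000, spread=254051069/2985984000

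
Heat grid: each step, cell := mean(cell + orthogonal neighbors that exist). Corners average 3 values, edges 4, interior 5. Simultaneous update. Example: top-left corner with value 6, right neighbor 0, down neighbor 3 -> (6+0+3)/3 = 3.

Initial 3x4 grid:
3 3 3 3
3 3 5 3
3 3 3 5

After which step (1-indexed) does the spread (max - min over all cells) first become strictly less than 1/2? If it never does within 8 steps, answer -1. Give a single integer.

Step 1: max=4, min=3, spread=1
Step 2: max=35/9, min=3, spread=8/9
Step 3: max=13109/3600, min=613/200, spread=83/144
Step 4: max=117569/32400, min=11191/3600, spread=337/648
Step 5: max=6892021/1944000, min=759551/240000, spread=7396579/19440000
  -> spread < 1/2 first at step 5
Step 6: max=410222039/116640000, min=20663273/6480000, spread=61253/186624
Step 7: max=24344741401/6998400000, min=1252678057/388800000, spread=14372291/55987200
Step 8: max=1451446572059/419904000000, min=75619492163/23328000000, spread=144473141/671846400

Answer: 5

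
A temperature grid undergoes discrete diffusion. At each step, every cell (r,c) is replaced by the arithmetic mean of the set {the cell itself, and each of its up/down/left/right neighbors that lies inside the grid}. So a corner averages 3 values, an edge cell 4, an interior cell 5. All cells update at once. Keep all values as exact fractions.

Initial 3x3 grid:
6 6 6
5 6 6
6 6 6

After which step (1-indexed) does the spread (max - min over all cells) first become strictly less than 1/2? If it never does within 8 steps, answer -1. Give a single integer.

Answer: 1

Derivation:
Step 1: max=6, min=17/3, spread=1/3
  -> spread < 1/2 first at step 1
Step 2: max=6, min=1373/240, spread=67/240
Step 3: max=1193/200, min=12523/2160, spread=1807/10800
Step 4: max=32039/5400, min=5026037/864000, spread=33401/288000
Step 5: max=3196609/540000, min=45426067/7776000, spread=3025513/38880000
Step 6: max=170044051/28800000, min=18197473133/3110400000, spread=53531/995328
Step 7: max=45864883949/7776000000, min=1093711074151/186624000000, spread=450953/11943936
Step 8: max=5497711389481/933120000000, min=65675736439397/11197440000000, spread=3799043/143327232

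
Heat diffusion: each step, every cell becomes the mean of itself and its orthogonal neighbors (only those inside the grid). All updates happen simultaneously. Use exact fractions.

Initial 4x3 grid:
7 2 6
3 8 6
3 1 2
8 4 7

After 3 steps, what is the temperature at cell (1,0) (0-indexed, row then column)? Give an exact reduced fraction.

Answer: 1847/400

Derivation:
Step 1: cell (1,0) = 21/4
Step 2: cell (1,0) = 17/4
Step 3: cell (1,0) = 1847/400
Full grid after step 3:
  665/144 71027/14400 2081/432
  1847/400 26743/6000 17123/3600
  5191/1200 13279/3000 15673/3600
  202/45 15823/3600 4783/1080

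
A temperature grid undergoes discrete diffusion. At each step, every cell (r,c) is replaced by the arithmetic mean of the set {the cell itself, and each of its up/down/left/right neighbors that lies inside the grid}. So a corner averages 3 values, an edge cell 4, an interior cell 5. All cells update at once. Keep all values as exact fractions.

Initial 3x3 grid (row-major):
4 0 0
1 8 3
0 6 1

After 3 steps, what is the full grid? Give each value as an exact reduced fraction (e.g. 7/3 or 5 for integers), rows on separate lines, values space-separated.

Answer: 5521/2160 2387/900 443/180
4713/1600 4301/1500 10573/3600
817/270 46967/14400 6731/2160

Derivation:
After step 1:
  5/3 3 1
  13/4 18/5 3
  7/3 15/4 10/3
After step 2:
  95/36 139/60 7/3
  217/80 83/25 41/15
  28/9 781/240 121/36
After step 3:
  5521/2160 2387/900 443/180
  4713/1600 4301/1500 10573/3600
  817/270 46967/14400 6731/2160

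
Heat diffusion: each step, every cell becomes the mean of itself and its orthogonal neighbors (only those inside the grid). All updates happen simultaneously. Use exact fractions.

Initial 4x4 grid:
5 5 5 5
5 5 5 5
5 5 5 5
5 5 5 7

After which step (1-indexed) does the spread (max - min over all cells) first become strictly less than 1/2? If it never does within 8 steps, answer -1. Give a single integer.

Step 1: max=17/3, min=5, spread=2/3
Step 2: max=50/9, min=5, spread=5/9
Step 3: max=581/108, min=5, spread=41/108
  -> spread < 1/2 first at step 3
Step 4: max=17243/3240, min=5, spread=1043/3240
Step 5: max=511553/97200, min=5, spread=25553/97200
Step 6: max=15251459/2916000, min=45079/9000, spread=645863/2916000
Step 7: max=455041691/87480000, min=300971/60000, spread=16225973/87480000
Step 8: max=13599477983/2624400000, min=135701/27000, spread=409340783/2624400000

Answer: 3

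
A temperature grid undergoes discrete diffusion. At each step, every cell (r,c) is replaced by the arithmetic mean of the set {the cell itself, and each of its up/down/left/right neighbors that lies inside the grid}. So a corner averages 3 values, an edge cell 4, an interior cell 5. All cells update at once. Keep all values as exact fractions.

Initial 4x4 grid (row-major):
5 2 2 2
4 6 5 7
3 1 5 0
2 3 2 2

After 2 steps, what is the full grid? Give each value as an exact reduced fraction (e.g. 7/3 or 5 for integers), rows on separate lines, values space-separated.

After step 1:
  11/3 15/4 11/4 11/3
  9/2 18/5 5 7/2
  5/2 18/5 13/5 7/2
  8/3 2 3 4/3
After step 2:
  143/36 413/120 91/24 119/36
  107/30 409/100 349/100 47/12
  199/60 143/50 177/50 41/15
  43/18 169/60 67/30 47/18

Answer: 143/36 413/120 91/24 119/36
107/30 409/100 349/100 47/12
199/60 143/50 177/50 41/15
43/18 169/60 67/30 47/18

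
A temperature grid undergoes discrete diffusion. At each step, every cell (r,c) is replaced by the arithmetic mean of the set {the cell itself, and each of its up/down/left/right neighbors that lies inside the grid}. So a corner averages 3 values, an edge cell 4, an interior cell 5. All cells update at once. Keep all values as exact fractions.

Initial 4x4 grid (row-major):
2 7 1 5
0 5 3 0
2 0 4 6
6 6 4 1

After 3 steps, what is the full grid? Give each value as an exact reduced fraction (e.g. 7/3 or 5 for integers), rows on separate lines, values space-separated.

Answer: 3 501/160 1559/480 269/90
1397/480 773/250 382/125 1501/480
22243/7200 1228/375 2501/750 22699/7200
953/270 25873/7200 25609/7200 469/135

Derivation:
After step 1:
  3 15/4 4 2
  9/4 3 13/5 7/2
  2 17/5 17/5 11/4
  14/3 4 15/4 11/3
After step 2:
  3 55/16 247/80 19/6
  41/16 3 33/10 217/80
  739/240 79/25 159/50 799/240
  32/9 949/240 889/240 61/18
After step 3:
  3 501/160 1559/480 269/90
  1397/480 773/250 382/125 1501/480
  22243/7200 1228/375 2501/750 22699/7200
  953/270 25873/7200 25609/7200 469/135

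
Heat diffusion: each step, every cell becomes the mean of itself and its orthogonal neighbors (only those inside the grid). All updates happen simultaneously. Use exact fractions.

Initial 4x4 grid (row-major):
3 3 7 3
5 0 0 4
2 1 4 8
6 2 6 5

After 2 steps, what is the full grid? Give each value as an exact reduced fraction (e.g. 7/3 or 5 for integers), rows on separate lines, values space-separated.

Answer: 113/36 359/120 85/24 35/9
43/15 247/100 78/25 25/6
167/60 293/100 181/50 287/60
127/36 197/60 68/15 95/18

Derivation:
After step 1:
  11/3 13/4 13/4 14/3
  5/2 9/5 3 15/4
  7/2 9/5 19/5 21/4
  10/3 15/4 17/4 19/3
After step 2:
  113/36 359/120 85/24 35/9
  43/15 247/100 78/25 25/6
  167/60 293/100 181/50 287/60
  127/36 197/60 68/15 95/18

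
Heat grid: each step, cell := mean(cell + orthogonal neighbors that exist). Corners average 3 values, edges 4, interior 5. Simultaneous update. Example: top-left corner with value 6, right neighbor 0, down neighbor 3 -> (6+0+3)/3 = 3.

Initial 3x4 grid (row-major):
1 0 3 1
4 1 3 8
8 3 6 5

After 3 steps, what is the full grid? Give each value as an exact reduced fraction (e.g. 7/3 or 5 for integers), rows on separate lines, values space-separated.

Answer: 2501/1080 8807/3600 559/200 2599/720
22849/7200 18307/6000 5633/1500 58693/14400
913/240 9763/2400 30749/7200 2603/540

Derivation:
After step 1:
  5/3 5/4 7/4 4
  7/2 11/5 21/5 17/4
  5 9/2 17/4 19/3
After step 2:
  77/36 103/60 14/5 10/3
  371/120 313/100 333/100 1127/240
  13/3 319/80 1157/240 89/18
After step 3:
  2501/1080 8807/3600 559/200 2599/720
  22849/7200 18307/6000 5633/1500 58693/14400
  913/240 9763/2400 30749/7200 2603/540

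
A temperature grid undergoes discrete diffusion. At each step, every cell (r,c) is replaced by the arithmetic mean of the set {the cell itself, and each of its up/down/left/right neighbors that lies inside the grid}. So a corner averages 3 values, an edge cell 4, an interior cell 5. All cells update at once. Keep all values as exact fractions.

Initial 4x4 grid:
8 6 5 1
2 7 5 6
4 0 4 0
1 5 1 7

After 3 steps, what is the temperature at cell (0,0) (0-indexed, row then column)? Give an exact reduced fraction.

Step 1: cell (0,0) = 16/3
Step 2: cell (0,0) = 205/36
Step 3: cell (0,0) = 2131/432
Full grid after step 3:
  2131/432 37409/7200 10523/2400 259/60
  2069/450 24677/6000 1097/250 8773/2400
  569/180 1397/375 19267/6000 26719/7200
  331/108 247/90 3083/900 1349/432

Answer: 2131/432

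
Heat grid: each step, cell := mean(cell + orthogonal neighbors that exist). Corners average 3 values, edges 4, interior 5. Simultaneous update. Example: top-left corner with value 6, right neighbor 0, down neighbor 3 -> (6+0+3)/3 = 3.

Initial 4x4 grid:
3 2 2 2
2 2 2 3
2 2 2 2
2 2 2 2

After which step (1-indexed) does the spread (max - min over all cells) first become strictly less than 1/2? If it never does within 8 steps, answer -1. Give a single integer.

Step 1: max=7/3, min=2, spread=1/3
  -> spread < 1/2 first at step 1
Step 2: max=41/18, min=2, spread=5/18
Step 3: max=4787/2160, min=2, spread=467/2160
Step 4: max=141257/64800, min=583/288, spread=5041/32400
Step 5: max=4230491/1944000, min=1274/625, spread=1339207/9720000
Step 6: max=126067769/58320000, min=13284023/6480000, spread=3255781/29160000
Step 7: max=3771057467/1749600000, min=80140817/38880000, spread=82360351/874800000
Step 8: max=112707489857/52488000000, min=804135809/388800000, spread=2074577821/26244000000

Answer: 1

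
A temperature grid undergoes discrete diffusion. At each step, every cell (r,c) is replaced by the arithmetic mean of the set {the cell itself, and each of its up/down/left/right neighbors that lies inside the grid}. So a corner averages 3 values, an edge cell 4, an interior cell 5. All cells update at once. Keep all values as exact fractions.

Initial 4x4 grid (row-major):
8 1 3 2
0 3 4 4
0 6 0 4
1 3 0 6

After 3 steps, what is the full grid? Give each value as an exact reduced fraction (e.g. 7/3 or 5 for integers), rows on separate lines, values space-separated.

Answer: 2101/720 1451/480 2381/800 737/240
107/40 5527/2000 5897/2000 3709/1200
161/72 2947/1200 16901/6000 2207/720
4349/2160 659/288 3823/1440 6503/2160

Derivation:
After step 1:
  3 15/4 5/2 3
  11/4 14/5 14/5 7/2
  7/4 12/5 14/5 7/2
  4/3 5/2 9/4 10/3
After step 2:
  19/6 241/80 241/80 3
  103/40 29/10 72/25 16/5
  247/120 49/20 11/4 197/60
  67/36 509/240 653/240 109/36
After step 3:
  2101/720 1451/480 2381/800 737/240
  107/40 5527/2000 5897/2000 3709/1200
  161/72 2947/1200 16901/6000 2207/720
  4349/2160 659/288 3823/1440 6503/2160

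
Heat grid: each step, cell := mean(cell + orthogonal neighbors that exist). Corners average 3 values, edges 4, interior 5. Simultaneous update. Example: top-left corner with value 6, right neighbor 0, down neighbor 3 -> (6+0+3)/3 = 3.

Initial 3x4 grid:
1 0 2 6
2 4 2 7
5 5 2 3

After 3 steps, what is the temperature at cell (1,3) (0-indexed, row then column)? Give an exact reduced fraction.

Answer: 1831/480

Derivation:
Step 1: cell (1,3) = 9/2
Step 2: cell (1,3) = 169/40
Step 3: cell (1,3) = 1831/480
Full grid after step 3:
  1567/720 1199/480 493/160 911/240
  671/240 1133/400 1371/400 1831/480
  583/180 817/240 421/120 1399/360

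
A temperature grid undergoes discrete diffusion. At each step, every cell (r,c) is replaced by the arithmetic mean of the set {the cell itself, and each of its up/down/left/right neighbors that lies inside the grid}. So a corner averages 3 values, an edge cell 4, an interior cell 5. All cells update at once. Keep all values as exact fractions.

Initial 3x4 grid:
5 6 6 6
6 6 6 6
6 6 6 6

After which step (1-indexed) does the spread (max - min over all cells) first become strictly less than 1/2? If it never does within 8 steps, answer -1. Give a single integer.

Answer: 1

Derivation:
Step 1: max=6, min=17/3, spread=1/3
  -> spread < 1/2 first at step 1
Step 2: max=6, min=103/18, spread=5/18
Step 3: max=6, min=1255/216, spread=41/216
Step 4: max=6, min=151303/25920, spread=4217/25920
Step 5: max=43121/7200, min=9122051/1555200, spread=38417/311040
Step 6: max=861403/144000, min=548671789/93312000, spread=1903471/18662400
Step 7: max=25804241/4320000, min=32991330911/5598720000, spread=18038617/223948800
Step 8: max=2319873241/388800000, min=1982271017149/335923200000, spread=883978523/13436928000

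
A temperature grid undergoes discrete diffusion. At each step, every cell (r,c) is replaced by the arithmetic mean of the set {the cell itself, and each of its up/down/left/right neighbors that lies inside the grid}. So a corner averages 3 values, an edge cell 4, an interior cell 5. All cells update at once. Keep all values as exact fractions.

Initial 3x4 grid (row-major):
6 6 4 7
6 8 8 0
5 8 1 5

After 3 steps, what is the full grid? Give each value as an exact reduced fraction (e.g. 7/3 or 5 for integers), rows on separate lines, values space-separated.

Answer: 2267/360 4661/800 39589/7200 9877/2160
87793/14400 18241/3000 29407/6000 16637/3600
13397/2160 10031/1800 2023/400 731/180

Derivation:
After step 1:
  6 6 25/4 11/3
  25/4 36/5 21/5 5
  19/3 11/2 11/2 2
After step 2:
  73/12 509/80 1207/240 179/36
  1547/240 583/100 563/100 223/60
  217/36 92/15 43/10 25/6
After step 3:
  2267/360 4661/800 39589/7200 9877/2160
  87793/14400 18241/3000 29407/6000 16637/3600
  13397/2160 10031/1800 2023/400 731/180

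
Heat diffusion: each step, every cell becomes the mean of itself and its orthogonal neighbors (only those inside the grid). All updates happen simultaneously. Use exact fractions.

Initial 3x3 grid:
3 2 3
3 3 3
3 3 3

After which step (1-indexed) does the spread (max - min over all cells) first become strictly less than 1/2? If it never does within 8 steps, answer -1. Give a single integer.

Answer: 1

Derivation:
Step 1: max=3, min=8/3, spread=1/3
  -> spread < 1/2 first at step 1
Step 2: max=3, min=653/240, spread=67/240
Step 3: max=593/200, min=6043/2160, spread=1807/10800
Step 4: max=15839/5400, min=2434037/864000, spread=33401/288000
Step 5: max=1576609/540000, min=22098067/7776000, spread=3025513/38880000
Step 6: max=83644051/28800000, min=8866273133/3110400000, spread=53531/995328
Step 7: max=22536883949/7776000000, min=533839074151/186624000000, spread=450953/11943936
Step 8: max=2698351389481/933120000000, min=32083416439397/11197440000000, spread=3799043/143327232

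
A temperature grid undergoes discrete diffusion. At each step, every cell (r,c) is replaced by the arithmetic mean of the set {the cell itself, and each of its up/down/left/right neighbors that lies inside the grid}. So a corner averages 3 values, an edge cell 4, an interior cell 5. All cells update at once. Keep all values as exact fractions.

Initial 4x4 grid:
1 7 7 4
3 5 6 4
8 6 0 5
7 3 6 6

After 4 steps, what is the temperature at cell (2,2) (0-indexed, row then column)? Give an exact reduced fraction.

Step 1: cell (2,2) = 23/5
Step 2: cell (2,2) = 209/50
Step 3: cell (2,2) = 28753/6000
Step 4: cell (2,2) = 840103/180000
Full grid after step 4:
  307627/64800 21107/4320 1405/288 1987/400
  8495/1728 172757/36000 146383/30000 17039/3600
  24151/4800 150113/30000 840103/180000 253003/54000
  56719/10800 23903/4800 1038787/216000 295429/64800

Answer: 840103/180000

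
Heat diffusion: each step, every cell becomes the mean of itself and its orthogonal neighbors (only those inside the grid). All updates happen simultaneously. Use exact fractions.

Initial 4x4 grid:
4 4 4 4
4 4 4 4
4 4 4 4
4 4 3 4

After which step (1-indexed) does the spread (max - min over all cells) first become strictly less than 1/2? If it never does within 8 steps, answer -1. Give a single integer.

Answer: 1

Derivation:
Step 1: max=4, min=11/3, spread=1/3
  -> spread < 1/2 first at step 1
Step 2: max=4, min=449/120, spread=31/120
Step 3: max=4, min=4109/1080, spread=211/1080
Step 4: max=4, min=415157/108000, spread=16843/108000
Step 5: max=35921/9000, min=3749357/972000, spread=130111/972000
Step 6: max=2152841/540000, min=112997633/29160000, spread=3255781/29160000
Step 7: max=2148893/540000, min=3398846309/874800000, spread=82360351/874800000
Step 8: max=386293559/97200000, min=102224683109/26244000000, spread=2074577821/26244000000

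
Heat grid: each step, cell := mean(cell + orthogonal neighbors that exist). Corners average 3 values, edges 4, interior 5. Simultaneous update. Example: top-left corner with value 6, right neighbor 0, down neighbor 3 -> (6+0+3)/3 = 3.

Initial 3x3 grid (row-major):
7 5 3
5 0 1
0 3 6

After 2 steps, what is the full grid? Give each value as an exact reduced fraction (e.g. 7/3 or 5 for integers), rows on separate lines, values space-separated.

After step 1:
  17/3 15/4 3
  3 14/5 5/2
  8/3 9/4 10/3
After step 2:
  149/36 913/240 37/12
  53/15 143/50 349/120
  95/36 221/80 97/36

Answer: 149/36 913/240 37/12
53/15 143/50 349/120
95/36 221/80 97/36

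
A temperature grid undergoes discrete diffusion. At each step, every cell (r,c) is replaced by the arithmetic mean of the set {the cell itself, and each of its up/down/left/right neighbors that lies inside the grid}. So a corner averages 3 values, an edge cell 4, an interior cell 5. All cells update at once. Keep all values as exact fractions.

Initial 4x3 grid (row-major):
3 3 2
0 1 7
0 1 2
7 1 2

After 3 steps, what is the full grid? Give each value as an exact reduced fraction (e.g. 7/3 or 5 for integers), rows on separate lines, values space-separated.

Answer: 167/80 11311/4800 2123/720
2159/1200 4709/2000 257/100
7397/3600 12017/6000 2243/900
887/432 33103/14400 959/432

Derivation:
After step 1:
  2 9/4 4
  1 12/5 3
  2 1 3
  8/3 11/4 5/3
After step 2:
  7/4 213/80 37/12
  37/20 193/100 31/10
  5/3 223/100 13/6
  89/36 97/48 89/36
After step 3:
  167/80 11311/4800 2123/720
  2159/1200 4709/2000 257/100
  7397/3600 12017/6000 2243/900
  887/432 33103/14400 959/432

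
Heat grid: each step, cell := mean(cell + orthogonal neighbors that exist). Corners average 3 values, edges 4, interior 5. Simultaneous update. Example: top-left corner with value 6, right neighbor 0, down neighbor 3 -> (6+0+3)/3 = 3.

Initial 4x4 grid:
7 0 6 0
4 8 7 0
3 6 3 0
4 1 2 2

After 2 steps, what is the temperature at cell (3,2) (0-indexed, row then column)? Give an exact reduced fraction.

Answer: 611/240

Derivation:
Step 1: cell (3,2) = 2
Step 2: cell (3,2) = 611/240
Full grid after step 2:
  173/36 103/24 153/40 7/3
  221/48 99/20 92/25 49/20
  997/240 203/50 317/100 119/60
  61/18 727/240 611/240 55/36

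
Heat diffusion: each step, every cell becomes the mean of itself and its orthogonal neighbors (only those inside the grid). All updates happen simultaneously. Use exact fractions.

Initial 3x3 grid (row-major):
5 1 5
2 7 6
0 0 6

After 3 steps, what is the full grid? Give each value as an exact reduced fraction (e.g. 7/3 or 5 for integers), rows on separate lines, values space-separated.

Answer: 869/270 28927/7200 509/120
22727/7200 20723/6000 441/100
5587/2160 49529/14400 2759/720

Derivation:
After step 1:
  8/3 9/2 4
  7/2 16/5 6
  2/3 13/4 4
After step 2:
  32/9 431/120 29/6
  301/120 409/100 43/10
  89/36 667/240 53/12
After step 3:
  869/270 28927/7200 509/120
  22727/7200 20723/6000 441/100
  5587/2160 49529/14400 2759/720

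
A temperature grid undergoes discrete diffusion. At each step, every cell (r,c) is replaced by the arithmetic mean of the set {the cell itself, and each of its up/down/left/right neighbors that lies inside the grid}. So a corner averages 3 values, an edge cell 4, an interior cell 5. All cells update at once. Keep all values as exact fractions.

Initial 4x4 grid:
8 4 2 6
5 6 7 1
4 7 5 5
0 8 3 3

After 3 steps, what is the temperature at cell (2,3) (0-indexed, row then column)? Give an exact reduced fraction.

Step 1: cell (2,3) = 7/2
Step 2: cell (2,3) = 1039/240
Step 3: cell (2,3) = 30481/7200
Full grid after step 3:
  5789/1080 7331/1440 11213/2400 184/45
  7583/1440 15647/3000 116/25 10403/2400
  11729/2400 2501/500 14279/3000 30481/7200
  167/36 11219/2400 32641/7200 4637/1080

Answer: 30481/7200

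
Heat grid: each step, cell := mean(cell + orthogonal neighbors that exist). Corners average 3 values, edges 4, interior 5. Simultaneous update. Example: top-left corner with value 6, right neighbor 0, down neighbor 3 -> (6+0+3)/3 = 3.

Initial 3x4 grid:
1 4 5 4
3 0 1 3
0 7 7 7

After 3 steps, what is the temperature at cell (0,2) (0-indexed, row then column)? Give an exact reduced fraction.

Step 1: cell (0,2) = 7/2
Step 2: cell (0,2) = 33/10
Step 3: cell (0,2) = 4127/1200
Full grid after step 3:
  269/108 9821/3600 4127/1200 2689/720
  1471/600 392/125 22021/6000 59999/14400
  161/54 3049/900 3839/900 9787/2160

Answer: 4127/1200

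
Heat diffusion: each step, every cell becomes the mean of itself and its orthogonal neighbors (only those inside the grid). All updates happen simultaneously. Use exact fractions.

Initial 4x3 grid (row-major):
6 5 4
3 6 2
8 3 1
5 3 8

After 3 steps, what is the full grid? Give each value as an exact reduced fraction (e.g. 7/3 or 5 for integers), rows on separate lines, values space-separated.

Answer: 10303/2160 13013/2880 538/135
437/90 511/120 5687/1440
3401/720 659/150 623/160
10457/2160 2563/576 1487/360

Derivation:
After step 1:
  14/3 21/4 11/3
  23/4 19/5 13/4
  19/4 21/5 7/2
  16/3 19/4 4
After step 2:
  47/9 1043/240 73/18
  569/120 89/20 853/240
  601/120 21/5 299/80
  89/18 1097/240 49/12
After step 3:
  10303/2160 13013/2880 538/135
  437/90 511/120 5687/1440
  3401/720 659/150 623/160
  10457/2160 2563/576 1487/360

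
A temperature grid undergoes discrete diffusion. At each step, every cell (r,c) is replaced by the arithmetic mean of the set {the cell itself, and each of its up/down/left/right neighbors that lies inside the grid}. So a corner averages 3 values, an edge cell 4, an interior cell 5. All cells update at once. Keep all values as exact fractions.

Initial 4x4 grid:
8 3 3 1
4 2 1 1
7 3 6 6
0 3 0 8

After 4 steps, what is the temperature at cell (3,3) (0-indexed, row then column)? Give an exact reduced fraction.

Step 1: cell (3,3) = 14/3
Step 2: cell (3,3) = 85/18
Step 3: cell (3,3) = 8617/2160
Step 4: cell (3,3) = 50447/12960
Full grid after step 4:
  28441/7200 61459/18000 160057/54000 85667/32400
  271301/72000 14287/4000 2197/720 332099/108000
  790439/216000 304177/90000 639409/180000 377927/108000
  21599/6480 753659/216000 771499/216000 50447/12960

Answer: 50447/12960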